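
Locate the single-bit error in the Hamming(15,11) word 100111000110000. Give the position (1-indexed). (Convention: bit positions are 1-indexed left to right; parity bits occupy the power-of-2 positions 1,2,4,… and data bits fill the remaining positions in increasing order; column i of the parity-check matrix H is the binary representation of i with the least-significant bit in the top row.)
Syndrome s = H · r^T (mod 2), r = 100111000110000:
  s[0] = (101010101010101)·(100111000110000) mod 2 = 1+0+0+0+1+0+0+0+0+0+1+0+0+0+0 mod 2 = 1
  s[1] = (011001100110011)·(100111000110000) mod 2 = 0+0+0+0+0+1+0+0+0+1+1+0+0+0+0 mod 2 = 1
  s[2] = (000111100001111)·(100111000110000) mod 2 = 0+0+0+1+1+1+0+0+0+0+0+0+0+0+0 mod 2 = 1
  s[3] = (000000011111111)·(100111000110000) mod 2 = 0+0+0+0+0+0+0+0+0+1+1+0+0+0+0 mod 2 = 0
Syndrome = 1110
Column i of H is the binary representation of i, so the syndrome is the binary index of the flipped bit.
Read s = 1110 with s[0] as LSB: 1·2^0 + 1·2^1 + 1·2^2 + 0·2^3 = 7.
Error is at bit position 7.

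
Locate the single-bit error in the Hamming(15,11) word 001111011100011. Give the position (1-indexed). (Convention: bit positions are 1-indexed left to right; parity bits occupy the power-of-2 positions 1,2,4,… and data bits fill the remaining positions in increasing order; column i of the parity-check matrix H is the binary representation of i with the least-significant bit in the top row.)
Syndrome s = H · r^T (mod 2), r = 001111011100011:
  s[0] = (101010101010101)·(001111011100011) mod 2 = 0+0+1+0+1+0+0+0+1+0+0+0+0+0+1 mod 2 = 0
  s[1] = (011001100110011)·(001111011100011) mod 2 = 0+0+1+0+0+1+0+0+0+1+0+0+0+1+1 mod 2 = 1
  s[2] = (000111100001111)·(001111011100011) mod 2 = 0+0+0+1+1+1+0+0+0+0+0+0+0+1+1 mod 2 = 1
  s[3] = (000000011111111)·(001111011100011) mod 2 = 0+0+0+0+0+0+0+1+1+1+0+0+0+1+1 mod 2 = 1
Syndrome = 0111
Column i of H is the binary representation of i, so the syndrome is the binary index of the flipped bit.
Read s = 0111 with s[0] as LSB: 0·2^0 + 1·2^1 + 1·2^2 + 1·2^3 = 14.
Error is at bit position 14.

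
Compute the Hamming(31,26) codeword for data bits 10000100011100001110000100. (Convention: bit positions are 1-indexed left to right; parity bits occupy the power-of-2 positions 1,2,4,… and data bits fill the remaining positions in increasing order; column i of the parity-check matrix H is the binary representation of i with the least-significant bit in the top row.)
Codeword c = d · G (mod 2), d = 10000100011100001110000100:
  c[0] = d·G[:,0] = (10000100011100001110000100)·(11011010101101010101010101) mod 2 = 1+0+0+0+0+0+0+0+0+0+1+1+0+0+0+0+0+1+0+0+0+0+0+1+0+0 mod 2 = 1
  c[1] = d·G[:,1] = (10000100011100001110000100)·(10110110011011001100110011) mod 2 = 1+0+0+0+0+1+0+0+0+1+1+0+0+0+0+0+1+1+0+0+0+0+0+0+0+0 mod 2 = 0
  c[2] = d·G[:,2] = (10000100011100001110000100)·(10000000000000000000000000) mod 2 = 1+0+0+0+0+0+0+0+0+0+0+0+0+0+0+0+0+0+0+0+0+0+0+0+0+0 mod 2 = 1
  c[3] = d·G[:,3] = (10000100011100001110000100)·(01110001111000111100001111) mod 2 = 0+0+0+0+0+0+0+0+0+1+1+0+0+0+0+0+1+1+0+0+0+0+0+1+0+0 mod 2 = 1
  c[4] = d·G[:,4] = (10000100011100001110000100)·(01000000000000000000000000) mod 2 = 0+0+0+0+0+0+0+0+0+0+0+0+0+0+0+0+0+0+0+0+0+0+0+0+0+0 mod 2 = 0
  c[5] = d·G[:,5] = (10000100011100001110000100)·(00100000000000000000000000) mod 2 = 0+0+0+0+0+0+0+0+0+0+0+0+0+0+0+0+0+0+0+0+0+0+0+0+0+0 mod 2 = 0
  c[6] = d·G[:,6] = (10000100011100001110000100)·(00010000000000000000000000) mod 2 = 0+0+0+0+0+0+0+0+0+0+0+0+0+0+0+0+0+0+0+0+0+0+0+0+0+0 mod 2 = 0
  c[7] = d·G[:,7] = (10000100011100001110000100)·(00001111111000000011111111) mod 2 = 0+0+0+0+0+1+0+0+0+1+1+0+0+0+0+0+0+0+1+0+0+0+0+1+0+0 mod 2 = 1
  c[8] = d·G[:,8] = (10000100011100001110000100)·(00001000000000000000000000) mod 2 = 0+0+0+0+0+0+0+0+0+0+0+0+0+0+0+0+0+0+0+0+0+0+0+0+0+0 mod 2 = 0
  c[9] = d·G[:,9] = (10000100011100001110000100)·(00000100000000000000000000) mod 2 = 0+0+0+0+0+1+0+0+0+0+0+0+0+0+0+0+0+0+0+0+0+0+0+0+0+0 mod 2 = 1
  c[10] = d·G[:,10] = (10000100011100001110000100)·(00000010000000000000000000) mod 2 = 0+0+0+0+0+0+0+0+0+0+0+0+0+0+0+0+0+0+0+0+0+0+0+0+0+0 mod 2 = 0
  c[11] = d·G[:,11] = (10000100011100001110000100)·(00000001000000000000000000) mod 2 = 0+0+0+0+0+0+0+0+0+0+0+0+0+0+0+0+0+0+0+0+0+0+0+0+0+0 mod 2 = 0
  c[12] = d·G[:,12] = (10000100011100001110000100)·(00000000100000000000000000) mod 2 = 0+0+0+0+0+0+0+0+0+0+0+0+0+0+0+0+0+0+0+0+0+0+0+0+0+0 mod 2 = 0
  c[13] = d·G[:,13] = (10000100011100001110000100)·(00000000010000000000000000) mod 2 = 0+0+0+0+0+0+0+0+0+1+0+0+0+0+0+0+0+0+0+0+0+0+0+0+0+0 mod 2 = 1
  c[14] = d·G[:,14] = (10000100011100001110000100)·(00000000001000000000000000) mod 2 = 0+0+0+0+0+0+0+0+0+0+1+0+0+0+0+0+0+0+0+0+0+0+0+0+0+0 mod 2 = 1
  c[15] = d·G[:,15] = (10000100011100001110000100)·(00000000000111111111111111) mod 2 = 0+0+0+0+0+0+0+0+0+0+0+1+0+0+0+0+1+1+1+0+0+0+0+1+0+0 mod 2 = 1
  c[16] = d·G[:,16] = (10000100011100001110000100)·(00000000000100000000000000) mod 2 = 0+0+0+0+0+0+0+0+0+0+0+1+0+0+0+0+0+0+0+0+0+0+0+0+0+0 mod 2 = 1
  c[17] = d·G[:,17] = (10000100011100001110000100)·(00000000000010000000000000) mod 2 = 0+0+0+0+0+0+0+0+0+0+0+0+0+0+0+0+0+0+0+0+0+0+0+0+0+0 mod 2 = 0
  c[18] = d·G[:,18] = (10000100011100001110000100)·(00000000000001000000000000) mod 2 = 0+0+0+0+0+0+0+0+0+0+0+0+0+0+0+0+0+0+0+0+0+0+0+0+0+0 mod 2 = 0
  c[19] = d·G[:,19] = (10000100011100001110000100)·(00000000000000100000000000) mod 2 = 0+0+0+0+0+0+0+0+0+0+0+0+0+0+0+0+0+0+0+0+0+0+0+0+0+0 mod 2 = 0
  c[20] = d·G[:,20] = (10000100011100001110000100)·(00000000000000010000000000) mod 2 = 0+0+0+0+0+0+0+0+0+0+0+0+0+0+0+0+0+0+0+0+0+0+0+0+0+0 mod 2 = 0
  c[21] = d·G[:,21] = (10000100011100001110000100)·(00000000000000001000000000) mod 2 = 0+0+0+0+0+0+0+0+0+0+0+0+0+0+0+0+1+0+0+0+0+0+0+0+0+0 mod 2 = 1
  c[22] = d·G[:,22] = (10000100011100001110000100)·(00000000000000000100000000) mod 2 = 0+0+0+0+0+0+0+0+0+0+0+0+0+0+0+0+0+1+0+0+0+0+0+0+0+0 mod 2 = 1
  c[23] = d·G[:,23] = (10000100011100001110000100)·(00000000000000000010000000) mod 2 = 0+0+0+0+0+0+0+0+0+0+0+0+0+0+0+0+0+0+1+0+0+0+0+0+0+0 mod 2 = 1
  c[24] = d·G[:,24] = (10000100011100001110000100)·(00000000000000000001000000) mod 2 = 0+0+0+0+0+0+0+0+0+0+0+0+0+0+0+0+0+0+0+0+0+0+0+0+0+0 mod 2 = 0
  c[25] = d·G[:,25] = (10000100011100001110000100)·(00000000000000000000100000) mod 2 = 0+0+0+0+0+0+0+0+0+0+0+0+0+0+0+0+0+0+0+0+0+0+0+0+0+0 mod 2 = 0
  c[26] = d·G[:,26] = (10000100011100001110000100)·(00000000000000000000010000) mod 2 = 0+0+0+0+0+0+0+0+0+0+0+0+0+0+0+0+0+0+0+0+0+0+0+0+0+0 mod 2 = 0
  c[27] = d·G[:,27] = (10000100011100001110000100)·(00000000000000000000001000) mod 2 = 0+0+0+0+0+0+0+0+0+0+0+0+0+0+0+0+0+0+0+0+0+0+0+0+0+0 mod 2 = 0
  c[28] = d·G[:,28] = (10000100011100001110000100)·(00000000000000000000000100) mod 2 = 0+0+0+0+0+0+0+0+0+0+0+0+0+0+0+0+0+0+0+0+0+0+0+1+0+0 mod 2 = 1
  c[29] = d·G[:,29] = (10000100011100001110000100)·(00000000000000000000000010) mod 2 = 0+0+0+0+0+0+0+0+0+0+0+0+0+0+0+0+0+0+0+0+0+0+0+0+0+0 mod 2 = 0
  c[30] = d·G[:,30] = (10000100011100001110000100)·(00000000000000000000000001) mod 2 = 0+0+0+0+0+0+0+0+0+0+0+0+0+0+0+0+0+0+0+0+0+0+0+0+0+0 mod 2 = 0
Codeword = 1011000101000111100001110000100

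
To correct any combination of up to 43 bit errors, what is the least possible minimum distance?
Correcting t errors requires d_min ≥ 2t + 1 = 2·43 + 1 = 87.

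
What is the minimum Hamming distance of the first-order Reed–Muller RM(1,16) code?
d_min = 32768 (RM(1,16) has length 65536 and minimum distance 2^(m−1) = 32768).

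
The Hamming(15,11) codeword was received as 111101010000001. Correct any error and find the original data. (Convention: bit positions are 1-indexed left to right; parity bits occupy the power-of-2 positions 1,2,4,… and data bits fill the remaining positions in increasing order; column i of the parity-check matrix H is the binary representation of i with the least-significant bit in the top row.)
Syndrome s = H · r^T (mod 2), r = 111101010000001:
  s[0] = (101010101010101)·(111101010000001) mod 2 = 1+0+1+0+0+0+0+0+0+0+0+0+0+0+1 mod 2 = 1
  s[1] = (011001100110011)·(111101010000001) mod 2 = 0+1+1+0+0+1+0+0+0+0+0+0+0+0+1 mod 2 = 0
  s[2] = (000111100001111)·(111101010000001) mod 2 = 0+0+0+1+0+1+0+0+0+0+0+0+0+0+1 mod 2 = 1
  s[3] = (000000011111111)·(111101010000001) mod 2 = 0+0+0+0+0+0+0+1+0+0+0+0+0+0+1 mod 2 = 0
Syndrome = 1010
Column 5 of H equals this syndrome → error at bit 5 (1-indexed).
Flip bit 5: 111101010000001 → 111111010000001
Extract data bits at positions {3,5,6,7,9,10,11,12,13,14,15}: 11100000001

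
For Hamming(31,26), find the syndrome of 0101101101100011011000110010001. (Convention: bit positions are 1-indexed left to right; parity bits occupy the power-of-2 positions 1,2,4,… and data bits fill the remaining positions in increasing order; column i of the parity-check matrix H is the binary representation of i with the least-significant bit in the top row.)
Syndrome s = H · r^T (mod 2), r = 0101101101100011011000110010001:
  s[0] = (1010101010101010101010101010101)·(0101101101100011011000110010001) mod 2 = 0+0+0+0+1+0+1+0+0+0+1+0+0+0+1+0+0+0+1+0+0+0+1+0+0+0+1+0+0+0+1 mod 2 = 0
  s[1] = (0110011001100110011001100110011)·(0101101101100011011000110010001) mod 2 = 0+1+0+0+0+0+1+0+0+1+1+0+0+0+1+0+0+1+1+0+0+0+1+0+0+0+1+0+0+0+1 mod 2 = 0
  s[2] = (0001111000011110000111100001111)·(0101101101100011011000110010001) mod 2 = 0+0+0+1+1+0+1+0+0+0+0+0+0+0+1+0+0+0+0+0+0+0+1+0+0+0+0+0+0+0+1 mod 2 = 0
  s[3] = (0000000111111110000000011111111)·(0101101101100011011000110010001) mod 2 = 0+0+0+0+0+0+0+1+0+1+1+0+0+0+1+0+0+0+0+0+0+0+0+1+0+0+1+0+0+0+1 mod 2 = 1
  s[4] = (0000000000000001111111111111111)·(0101101101100011011000110010001) mod 2 = 0+0+0+0+0+0+0+0+0+0+0+0+0+0+0+1+0+1+1+0+0+0+1+1+0+0+1+0+0+0+1 mod 2 = 1
Syndrome = 00011
Non-zero syndrome: error at position 24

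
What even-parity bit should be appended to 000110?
Sum of data bits: 0+0+0+1+1+0 = 2.
2 mod 2 = 0, so parity bit = 0.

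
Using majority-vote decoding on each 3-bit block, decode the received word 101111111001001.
Split into 3-bit blocks and majority-vote each:
  block 1 = 101: 2 ones, 1 zeros → 1
  block 2 = 111: 3 ones, 0 zeros → 1
  block 3 = 111: 3 ones, 0 zeros → 1
  block 4 = 001: 1 ones, 2 zeros → 0
  block 5 = 001: 1 ones, 2 zeros → 0
Decoded = 11100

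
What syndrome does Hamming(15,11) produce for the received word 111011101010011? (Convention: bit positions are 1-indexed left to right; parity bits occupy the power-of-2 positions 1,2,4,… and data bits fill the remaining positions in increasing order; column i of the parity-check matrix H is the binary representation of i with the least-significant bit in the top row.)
Syndrome s = H · r^T (mod 2), r = 111011101010011:
  s[0] = (101010101010101)·(111011101010011) mod 2 = 1+0+1+0+1+0+1+0+1+0+1+0+0+0+1 mod 2 = 1
  s[1] = (011001100110011)·(111011101010011) mod 2 = 0+1+1+0+0+1+1+0+0+0+1+0+0+1+1 mod 2 = 1
  s[2] = (000111100001111)·(111011101010011) mod 2 = 0+0+0+0+1+1+1+0+0+0+0+0+0+1+1 mod 2 = 1
  s[3] = (000000011111111)·(111011101010011) mod 2 = 0+0+0+0+0+0+0+0+1+0+1+0+0+1+1 mod 2 = 0
Syndrome = 1110
Non-zero syndrome: error at position 7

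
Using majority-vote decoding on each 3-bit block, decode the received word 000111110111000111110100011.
Split into 3-bit blocks and majority-vote each:
  block 1 = 000: 0 ones, 3 zeros → 0
  block 2 = 111: 3 ones, 0 zeros → 1
  block 3 = 110: 2 ones, 1 zeros → 1
  block 4 = 111: 3 ones, 0 zeros → 1
  block 5 = 000: 0 ones, 3 zeros → 0
  block 6 = 111: 3 ones, 0 zeros → 1
  block 7 = 110: 2 ones, 1 zeros → 1
  block 8 = 100: 1 ones, 2 zeros → 0
  block 9 = 011: 2 ones, 1 zeros → 1
Decoded = 011101101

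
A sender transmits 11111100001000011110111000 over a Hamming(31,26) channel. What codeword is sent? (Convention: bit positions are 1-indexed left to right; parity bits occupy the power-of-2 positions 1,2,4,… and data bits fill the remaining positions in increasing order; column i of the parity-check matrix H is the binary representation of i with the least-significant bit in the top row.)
Codeword c = d · G (mod 2), d = 11111100001000011110111000:
  c[0] = d·G[:,0] = (11111100001000011110111000)·(11011010101101010101010101) mod 2 = 1+1+0+1+1+0+0+0+0+0+1+0+0+0+0+1+0+1+0+0+0+1+0+0+0+0 mod 2 = 0
  c[1] = d·G[:,1] = (11111100001000011110111000)·(10110110011011001100110011) mod 2 = 1+0+1+1+0+1+0+0+0+0+1+0+0+0+0+0+1+1+0+0+1+1+0+0+0+0 mod 2 = 1
  c[2] = d·G[:,2] = (11111100001000011110111000)·(10000000000000000000000000) mod 2 = 1+0+0+0+0+0+0+0+0+0+0+0+0+0+0+0+0+0+0+0+0+0+0+0+0+0 mod 2 = 1
  c[3] = d·G[:,3] = (11111100001000011110111000)·(01110001111000111100001111) mod 2 = 0+1+1+1+0+0+0+0+0+0+1+0+0+0+0+1+1+1+0+0+0+0+1+0+0+0 mod 2 = 0
  c[4] = d·G[:,4] = (11111100001000011110111000)·(01000000000000000000000000) mod 2 = 0+1+0+0+0+0+0+0+0+0+0+0+0+0+0+0+0+0+0+0+0+0+0+0+0+0 mod 2 = 1
  c[5] = d·G[:,5] = (11111100001000011110111000)·(00100000000000000000000000) mod 2 = 0+0+1+0+0+0+0+0+0+0+0+0+0+0+0+0+0+0+0+0+0+0+0+0+0+0 mod 2 = 1
  c[6] = d·G[:,6] = (11111100001000011110111000)·(00010000000000000000000000) mod 2 = 0+0+0+1+0+0+0+0+0+0+0+0+0+0+0+0+0+0+0+0+0+0+0+0+0+0 mod 2 = 1
  c[7] = d·G[:,7] = (11111100001000011110111000)·(00001111111000000011111111) mod 2 = 0+0+0+0+1+1+0+0+0+0+1+0+0+0+0+0+0+0+1+0+1+1+1+0+0+0 mod 2 = 1
  c[8] = d·G[:,8] = (11111100001000011110111000)·(00001000000000000000000000) mod 2 = 0+0+0+0+1+0+0+0+0+0+0+0+0+0+0+0+0+0+0+0+0+0+0+0+0+0 mod 2 = 1
  c[9] = d·G[:,9] = (11111100001000011110111000)·(00000100000000000000000000) mod 2 = 0+0+0+0+0+1+0+0+0+0+0+0+0+0+0+0+0+0+0+0+0+0+0+0+0+0 mod 2 = 1
  c[10] = d·G[:,10] = (11111100001000011110111000)·(00000010000000000000000000) mod 2 = 0+0+0+0+0+0+0+0+0+0+0+0+0+0+0+0+0+0+0+0+0+0+0+0+0+0 mod 2 = 0
  c[11] = d·G[:,11] = (11111100001000011110111000)·(00000001000000000000000000) mod 2 = 0+0+0+0+0+0+0+0+0+0+0+0+0+0+0+0+0+0+0+0+0+0+0+0+0+0 mod 2 = 0
  c[12] = d·G[:,12] = (11111100001000011110111000)·(00000000100000000000000000) mod 2 = 0+0+0+0+0+0+0+0+0+0+0+0+0+0+0+0+0+0+0+0+0+0+0+0+0+0 mod 2 = 0
  c[13] = d·G[:,13] = (11111100001000011110111000)·(00000000010000000000000000) mod 2 = 0+0+0+0+0+0+0+0+0+0+0+0+0+0+0+0+0+0+0+0+0+0+0+0+0+0 mod 2 = 0
  c[14] = d·G[:,14] = (11111100001000011110111000)·(00000000001000000000000000) mod 2 = 0+0+0+0+0+0+0+0+0+0+1+0+0+0+0+0+0+0+0+0+0+0+0+0+0+0 mod 2 = 1
  c[15] = d·G[:,15] = (11111100001000011110111000)·(00000000000111111111111111) mod 2 = 0+0+0+0+0+0+0+0+0+0+0+0+0+0+0+1+1+1+1+0+1+1+1+0+0+0 mod 2 = 1
  c[16] = d·G[:,16] = (11111100001000011110111000)·(00000000000100000000000000) mod 2 = 0+0+0+0+0+0+0+0+0+0+0+0+0+0+0+0+0+0+0+0+0+0+0+0+0+0 mod 2 = 0
  c[17] = d·G[:,17] = (11111100001000011110111000)·(00000000000010000000000000) mod 2 = 0+0+0+0+0+0+0+0+0+0+0+0+0+0+0+0+0+0+0+0+0+0+0+0+0+0 mod 2 = 0
  c[18] = d·G[:,18] = (11111100001000011110111000)·(00000000000001000000000000) mod 2 = 0+0+0+0+0+0+0+0+0+0+0+0+0+0+0+0+0+0+0+0+0+0+0+0+0+0 mod 2 = 0
  c[19] = d·G[:,19] = (11111100001000011110111000)·(00000000000000100000000000) mod 2 = 0+0+0+0+0+0+0+0+0+0+0+0+0+0+0+0+0+0+0+0+0+0+0+0+0+0 mod 2 = 0
  c[20] = d·G[:,20] = (11111100001000011110111000)·(00000000000000010000000000) mod 2 = 0+0+0+0+0+0+0+0+0+0+0+0+0+0+0+1+0+0+0+0+0+0+0+0+0+0 mod 2 = 1
  c[21] = d·G[:,21] = (11111100001000011110111000)·(00000000000000001000000000) mod 2 = 0+0+0+0+0+0+0+0+0+0+0+0+0+0+0+0+1+0+0+0+0+0+0+0+0+0 mod 2 = 1
  c[22] = d·G[:,22] = (11111100001000011110111000)·(00000000000000000100000000) mod 2 = 0+0+0+0+0+0+0+0+0+0+0+0+0+0+0+0+0+1+0+0+0+0+0+0+0+0 mod 2 = 1
  c[23] = d·G[:,23] = (11111100001000011110111000)·(00000000000000000010000000) mod 2 = 0+0+0+0+0+0+0+0+0+0+0+0+0+0+0+0+0+0+1+0+0+0+0+0+0+0 mod 2 = 1
  c[24] = d·G[:,24] = (11111100001000011110111000)·(00000000000000000001000000) mod 2 = 0+0+0+0+0+0+0+0+0+0+0+0+0+0+0+0+0+0+0+0+0+0+0+0+0+0 mod 2 = 0
  c[25] = d·G[:,25] = (11111100001000011110111000)·(00000000000000000000100000) mod 2 = 0+0+0+0+0+0+0+0+0+0+0+0+0+0+0+0+0+0+0+0+1+0+0+0+0+0 mod 2 = 1
  c[26] = d·G[:,26] = (11111100001000011110111000)·(00000000000000000000010000) mod 2 = 0+0+0+0+0+0+0+0+0+0+0+0+0+0+0+0+0+0+0+0+0+1+0+0+0+0 mod 2 = 1
  c[27] = d·G[:,27] = (11111100001000011110111000)·(00000000000000000000001000) mod 2 = 0+0+0+0+0+0+0+0+0+0+0+0+0+0+0+0+0+0+0+0+0+0+1+0+0+0 mod 2 = 1
  c[28] = d·G[:,28] = (11111100001000011110111000)·(00000000000000000000000100) mod 2 = 0+0+0+0+0+0+0+0+0+0+0+0+0+0+0+0+0+0+0+0+0+0+0+0+0+0 mod 2 = 0
  c[29] = d·G[:,29] = (11111100001000011110111000)·(00000000000000000000000010) mod 2 = 0+0+0+0+0+0+0+0+0+0+0+0+0+0+0+0+0+0+0+0+0+0+0+0+0+0 mod 2 = 0
  c[30] = d·G[:,30] = (11111100001000011110111000)·(00000000000000000000000001) mod 2 = 0+0+0+0+0+0+0+0+0+0+0+0+0+0+0+0+0+0+0+0+0+0+0+0+0+0 mod 2 = 0
Codeword = 0110111111000011000011110111000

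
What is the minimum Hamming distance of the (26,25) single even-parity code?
d_min = 2 (flipping one data bit also flips the parity bit, so the two closest codewords differ in exactly 2 positions).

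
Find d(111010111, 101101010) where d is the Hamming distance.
XOR = 010111101, count of 1s = 6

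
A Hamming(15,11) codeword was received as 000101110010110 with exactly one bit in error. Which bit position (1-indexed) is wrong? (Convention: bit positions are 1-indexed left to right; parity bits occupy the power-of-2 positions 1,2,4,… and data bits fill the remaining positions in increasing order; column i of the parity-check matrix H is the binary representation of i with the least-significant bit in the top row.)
Syndrome s = H · r^T (mod 2), r = 000101110010110:
  s[0] = (101010101010101)·(000101110010110) mod 2 = 0+0+0+0+0+0+1+0+0+0+1+0+1+0+0 mod 2 = 1
  s[1] = (011001100110011)·(000101110010110) mod 2 = 0+0+0+0+0+1+1+0+0+0+1+0+0+1+0 mod 2 = 0
  s[2] = (000111100001111)·(000101110010110) mod 2 = 0+0+0+1+0+1+1+0+0+0+0+0+1+1+0 mod 2 = 1
  s[3] = (000000011111111)·(000101110010110) mod 2 = 0+0+0+0+0+0+0+1+0+0+1+0+1+1+0 mod 2 = 0
Syndrome = 1010
Column i of H is the binary representation of i, so the syndrome is the binary index of the flipped bit.
Read s = 1010 with s[0] as LSB: 1·2^0 + 0·2^1 + 1·2^2 + 0·2^3 = 5.
Error is at bit position 5.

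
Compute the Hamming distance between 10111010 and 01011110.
XOR = 11100100, count of 1s = 4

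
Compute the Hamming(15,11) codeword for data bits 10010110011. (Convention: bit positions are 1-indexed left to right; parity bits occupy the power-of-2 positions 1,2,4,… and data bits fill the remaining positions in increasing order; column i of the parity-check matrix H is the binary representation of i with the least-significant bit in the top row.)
Codeword c = d · G (mod 2), d = 10010110011:
  c[0] = d·G[:,0] = (10010110011)·(11011010101) mod 2 = 1+0+0+1+0+0+1+0+0+0+1 mod 2 = 0
  c[1] = d·G[:,1] = (10010110011)·(10110110011) mod 2 = 1+0+0+1+0+1+1+0+0+1+1 mod 2 = 0
  c[2] = d·G[:,2] = (10010110011)·(10000000000) mod 2 = 1+0+0+0+0+0+0+0+0+0+0 mod 2 = 1
  c[3] = d·G[:,3] = (10010110011)·(01110001111) mod 2 = 0+0+0+1+0+0+0+0+0+1+1 mod 2 = 1
  c[4] = d·G[:,4] = (10010110011)·(01000000000) mod 2 = 0+0+0+0+0+0+0+0+0+0+0 mod 2 = 0
  c[5] = d·G[:,5] = (10010110011)·(00100000000) mod 2 = 0+0+0+0+0+0+0+0+0+0+0 mod 2 = 0
  c[6] = d·G[:,6] = (10010110011)·(00010000000) mod 2 = 0+0+0+1+0+0+0+0+0+0+0 mod 2 = 1
  c[7] = d·G[:,7] = (10010110011)·(00001111111) mod 2 = 0+0+0+0+0+1+1+0+0+1+1 mod 2 = 0
  c[8] = d·G[:,8] = (10010110011)·(00001000000) mod 2 = 0+0+0+0+0+0+0+0+0+0+0 mod 2 = 0
  c[9] = d·G[:,9] = (10010110011)·(00000100000) mod 2 = 0+0+0+0+0+1+0+0+0+0+0 mod 2 = 1
  c[10] = d·G[:,10] = (10010110011)·(00000010000) mod 2 = 0+0+0+0+0+0+1+0+0+0+0 mod 2 = 1
  c[11] = d·G[:,11] = (10010110011)·(00000001000) mod 2 = 0+0+0+0+0+0+0+0+0+0+0 mod 2 = 0
  c[12] = d·G[:,12] = (10010110011)·(00000000100) mod 2 = 0+0+0+0+0+0+0+0+0+0+0 mod 2 = 0
  c[13] = d·G[:,13] = (10010110011)·(00000000010) mod 2 = 0+0+0+0+0+0+0+0+0+1+0 mod 2 = 1
  c[14] = d·G[:,14] = (10010110011)·(00000000001) mod 2 = 0+0+0+0+0+0+0+0+0+0+1 mod 2 = 1
Codeword = 001100100110011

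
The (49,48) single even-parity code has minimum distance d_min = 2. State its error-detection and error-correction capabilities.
Detection only: up to d_min − 1 = 1 errors.
Correction: up to ⌊(d_min − 1)/2⌋ = ⌊1/2⌋ = 0 errors.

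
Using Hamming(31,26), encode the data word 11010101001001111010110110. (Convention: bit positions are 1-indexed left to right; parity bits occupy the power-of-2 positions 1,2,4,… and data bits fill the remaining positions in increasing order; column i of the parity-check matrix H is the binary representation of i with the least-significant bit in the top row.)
Codeword c = d · G (mod 2), d = 11010101001001111010110110:
  c[0] = d·G[:,0] = (11010101001001111010110110)·(11011010101101010101010101) mod 2 = 1+1+0+1+0+0+0+0+0+0+1+0+0+1+0+1+0+0+0+0+0+1+0+1+0+0 mod 2 = 0
  c[1] = d·G[:,1] = (11010101001001111010110110)·(10110110011011001100110011) mod 2 = 1+0+0+1+0+1+0+0+0+0+1+0+0+1+0+0+1+0+0+0+1+1+0+0+1+0 mod 2 = 1
  c[2] = d·G[:,2] = (11010101001001111010110110)·(10000000000000000000000000) mod 2 = 1+0+0+0+0+0+0+0+0+0+0+0+0+0+0+0+0+0+0+0+0+0+0+0+0+0 mod 2 = 1
  c[3] = d·G[:,3] = (11010101001001111010110110)·(01110001111000111100001111) mod 2 = 0+1+0+1+0+0+0+1+0+0+1+0+0+0+1+1+1+0+0+0+0+0+0+1+1+0 mod 2 = 1
  c[4] = d·G[:,4] = (11010101001001111010110110)·(01000000000000000000000000) mod 2 = 0+1+0+0+0+0+0+0+0+0+0+0+0+0+0+0+0+0+0+0+0+0+0+0+0+0 mod 2 = 1
  c[5] = d·G[:,5] = (11010101001001111010110110)·(00100000000000000000000000) mod 2 = 0+0+0+0+0+0+0+0+0+0+0+0+0+0+0+0+0+0+0+0+0+0+0+0+0+0 mod 2 = 0
  c[6] = d·G[:,6] = (11010101001001111010110110)·(00010000000000000000000000) mod 2 = 0+0+0+1+0+0+0+0+0+0+0+0+0+0+0+0+0+0+0+0+0+0+0+0+0+0 mod 2 = 1
  c[7] = d·G[:,7] = (11010101001001111010110110)·(00001111111000000011111111) mod 2 = 0+0+0+0+0+1+0+1+0+0+1+0+0+0+0+0+0+0+1+0+1+1+0+1+1+0 mod 2 = 0
  c[8] = d·G[:,8] = (11010101001001111010110110)·(00001000000000000000000000) mod 2 = 0+0+0+0+0+0+0+0+0+0+0+0+0+0+0+0+0+0+0+0+0+0+0+0+0+0 mod 2 = 0
  c[9] = d·G[:,9] = (11010101001001111010110110)·(00000100000000000000000000) mod 2 = 0+0+0+0+0+1+0+0+0+0+0+0+0+0+0+0+0+0+0+0+0+0+0+0+0+0 mod 2 = 1
  c[10] = d·G[:,10] = (11010101001001111010110110)·(00000010000000000000000000) mod 2 = 0+0+0+0+0+0+0+0+0+0+0+0+0+0+0+0+0+0+0+0+0+0+0+0+0+0 mod 2 = 0
  c[11] = d·G[:,11] = (11010101001001111010110110)·(00000001000000000000000000) mod 2 = 0+0+0+0+0+0+0+1+0+0+0+0+0+0+0+0+0+0+0+0+0+0+0+0+0+0 mod 2 = 1
  c[12] = d·G[:,12] = (11010101001001111010110110)·(00000000100000000000000000) mod 2 = 0+0+0+0+0+0+0+0+0+0+0+0+0+0+0+0+0+0+0+0+0+0+0+0+0+0 mod 2 = 0
  c[13] = d·G[:,13] = (11010101001001111010110110)·(00000000010000000000000000) mod 2 = 0+0+0+0+0+0+0+0+0+0+0+0+0+0+0+0+0+0+0+0+0+0+0+0+0+0 mod 2 = 0
  c[14] = d·G[:,14] = (11010101001001111010110110)·(00000000001000000000000000) mod 2 = 0+0+0+0+0+0+0+0+0+0+1+0+0+0+0+0+0+0+0+0+0+0+0+0+0+0 mod 2 = 1
  c[15] = d·G[:,15] = (11010101001001111010110110)·(00000000000111111111111111) mod 2 = 0+0+0+0+0+0+0+0+0+0+0+0+0+1+1+1+1+0+1+0+1+1+0+1+1+0 mod 2 = 1
  c[16] = d·G[:,16] = (11010101001001111010110110)·(00000000000100000000000000) mod 2 = 0+0+0+0+0+0+0+0+0+0+0+0+0+0+0+0+0+0+0+0+0+0+0+0+0+0 mod 2 = 0
  c[17] = d·G[:,17] = (11010101001001111010110110)·(00000000000010000000000000) mod 2 = 0+0+0+0+0+0+0+0+0+0+0+0+0+0+0+0+0+0+0+0+0+0+0+0+0+0 mod 2 = 0
  c[18] = d·G[:,18] = (11010101001001111010110110)·(00000000000001000000000000) mod 2 = 0+0+0+0+0+0+0+0+0+0+0+0+0+1+0+0+0+0+0+0+0+0+0+0+0+0 mod 2 = 1
  c[19] = d·G[:,19] = (11010101001001111010110110)·(00000000000000100000000000) mod 2 = 0+0+0+0+0+0+0+0+0+0+0+0+0+0+1+0+0+0+0+0+0+0+0+0+0+0 mod 2 = 1
  c[20] = d·G[:,20] = (11010101001001111010110110)·(00000000000000010000000000) mod 2 = 0+0+0+0+0+0+0+0+0+0+0+0+0+0+0+1+0+0+0+0+0+0+0+0+0+0 mod 2 = 1
  c[21] = d·G[:,21] = (11010101001001111010110110)·(00000000000000001000000000) mod 2 = 0+0+0+0+0+0+0+0+0+0+0+0+0+0+0+0+1+0+0+0+0+0+0+0+0+0 mod 2 = 1
  c[22] = d·G[:,22] = (11010101001001111010110110)·(00000000000000000100000000) mod 2 = 0+0+0+0+0+0+0+0+0+0+0+0+0+0+0+0+0+0+0+0+0+0+0+0+0+0 mod 2 = 0
  c[23] = d·G[:,23] = (11010101001001111010110110)·(00000000000000000010000000) mod 2 = 0+0+0+0+0+0+0+0+0+0+0+0+0+0+0+0+0+0+1+0+0+0+0+0+0+0 mod 2 = 1
  c[24] = d·G[:,24] = (11010101001001111010110110)·(00000000000000000001000000) mod 2 = 0+0+0+0+0+0+0+0+0+0+0+0+0+0+0+0+0+0+0+0+0+0+0+0+0+0 mod 2 = 0
  c[25] = d·G[:,25] = (11010101001001111010110110)·(00000000000000000000100000) mod 2 = 0+0+0+0+0+0+0+0+0+0+0+0+0+0+0+0+0+0+0+0+1+0+0+0+0+0 mod 2 = 1
  c[26] = d·G[:,26] = (11010101001001111010110110)·(00000000000000000000010000) mod 2 = 0+0+0+0+0+0+0+0+0+0+0+0+0+0+0+0+0+0+0+0+0+1+0+0+0+0 mod 2 = 1
  c[27] = d·G[:,27] = (11010101001001111010110110)·(00000000000000000000001000) mod 2 = 0+0+0+0+0+0+0+0+0+0+0+0+0+0+0+0+0+0+0+0+0+0+0+0+0+0 mod 2 = 0
  c[28] = d·G[:,28] = (11010101001001111010110110)·(00000000000000000000000100) mod 2 = 0+0+0+0+0+0+0+0+0+0+0+0+0+0+0+0+0+0+0+0+0+0+0+1+0+0 mod 2 = 1
  c[29] = d·G[:,29] = (11010101001001111010110110)·(00000000000000000000000010) mod 2 = 0+0+0+0+0+0+0+0+0+0+0+0+0+0+0+0+0+0+0+0+0+0+0+0+1+0 mod 2 = 1
  c[30] = d·G[:,30] = (11010101001001111010110110)·(00000000000000000000000001) mod 2 = 0+0+0+0+0+0+0+0+0+0+0+0+0+0+0+0+0+0+0+0+0+0+0+0+0+0 mod 2 = 0
Codeword = 0111101001010011001111010110110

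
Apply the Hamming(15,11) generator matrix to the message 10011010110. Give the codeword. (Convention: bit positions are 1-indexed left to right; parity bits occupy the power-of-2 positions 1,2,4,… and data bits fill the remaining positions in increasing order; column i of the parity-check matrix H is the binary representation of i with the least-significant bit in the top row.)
Codeword c = d · G (mod 2), d = 10011010110:
  c[0] = d·G[:,0] = (10011010110)·(11011010101) mod 2 = 1+0+0+1+1+0+1+0+1+0+0 mod 2 = 1
  c[1] = d·G[:,1] = (10011010110)·(10110110011) mod 2 = 1+0+0+1+0+0+1+0+0+1+0 mod 2 = 0
  c[2] = d·G[:,2] = (10011010110)·(10000000000) mod 2 = 1+0+0+0+0+0+0+0+0+0+0 mod 2 = 1
  c[3] = d·G[:,3] = (10011010110)·(01110001111) mod 2 = 0+0+0+1+0+0+0+0+1+1+0 mod 2 = 1
  c[4] = d·G[:,4] = (10011010110)·(01000000000) mod 2 = 0+0+0+0+0+0+0+0+0+0+0 mod 2 = 0
  c[5] = d·G[:,5] = (10011010110)·(00100000000) mod 2 = 0+0+0+0+0+0+0+0+0+0+0 mod 2 = 0
  c[6] = d·G[:,6] = (10011010110)·(00010000000) mod 2 = 0+0+0+1+0+0+0+0+0+0+0 mod 2 = 1
  c[7] = d·G[:,7] = (10011010110)·(00001111111) mod 2 = 0+0+0+0+1+0+1+0+1+1+0 mod 2 = 0
  c[8] = d·G[:,8] = (10011010110)·(00001000000) mod 2 = 0+0+0+0+1+0+0+0+0+0+0 mod 2 = 1
  c[9] = d·G[:,9] = (10011010110)·(00000100000) mod 2 = 0+0+0+0+0+0+0+0+0+0+0 mod 2 = 0
  c[10] = d·G[:,10] = (10011010110)·(00000010000) mod 2 = 0+0+0+0+0+0+1+0+0+0+0 mod 2 = 1
  c[11] = d·G[:,11] = (10011010110)·(00000001000) mod 2 = 0+0+0+0+0+0+0+0+0+0+0 mod 2 = 0
  c[12] = d·G[:,12] = (10011010110)·(00000000100) mod 2 = 0+0+0+0+0+0+0+0+1+0+0 mod 2 = 1
  c[13] = d·G[:,13] = (10011010110)·(00000000010) mod 2 = 0+0+0+0+0+0+0+0+0+1+0 mod 2 = 1
  c[14] = d·G[:,14] = (10011010110)·(00000000001) mod 2 = 0+0+0+0+0+0+0+0+0+0+0 mod 2 = 0
Codeword = 101100101010110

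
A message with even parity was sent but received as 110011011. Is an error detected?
Sum of received bits: 1+1+0+0+1+1+0+1+1 = 6; 6 mod 2 = 0. Result is 0 → no error detected.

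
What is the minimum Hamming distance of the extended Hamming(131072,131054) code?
d_min = 4 (adding an overall parity bit to Hamming(131071,131054) raises d_min from 3 to 4).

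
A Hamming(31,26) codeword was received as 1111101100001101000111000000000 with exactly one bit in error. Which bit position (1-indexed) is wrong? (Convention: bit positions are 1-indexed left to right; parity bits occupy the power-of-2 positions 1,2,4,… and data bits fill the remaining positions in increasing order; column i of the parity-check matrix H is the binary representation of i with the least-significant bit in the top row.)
Syndrome s = H · r^T (mod 2), r = 1111101100001101000111000000000:
  s[0] = (1010101010101010101010101010101)·(1111101100001101000111000000000) mod 2 = 1+0+1+0+1+0+1+0+0+0+0+0+1+0+0+0+0+0+0+0+1+0+0+0+0+0+0+0+0+0+0 mod 2 = 0
  s[1] = (0110011001100110011001100110011)·(1111101100001101000111000000000) mod 2 = 0+1+1+0+0+0+1+0+0+0+0+0+0+1+0+0+0+0+0+0+0+1+0+0+0+0+0+0+0+0+0 mod 2 = 1
  s[2] = (0001111000011110000111100001111)·(1111101100001101000111000000000) mod 2 = 0+0+0+1+1+0+1+0+0+0+0+0+1+1+0+0+0+0+0+1+1+1+0+0+0+0+0+0+0+0+0 mod 2 = 0
  s[3] = (0000000111111110000000011111111)·(1111101100001101000111000000000) mod 2 = 0+0+0+0+0+0+0+1+0+0+0+0+1+1+0+0+0+0+0+0+0+0+0+0+0+0+0+0+0+0+0 mod 2 = 1
  s[4] = (0000000000000001111111111111111)·(1111101100001101000111000000000) mod 2 = 0+0+0+0+0+0+0+0+0+0+0+0+0+0+0+1+0+0+0+1+1+1+0+0+0+0+0+0+0+0+0 mod 2 = 0
Syndrome = 01010
Column i of H is the binary representation of i, so the syndrome is the binary index of the flipped bit.
Read s = 01010 with s[0] as LSB: 0·2^0 + 1·2^1 + 0·2^2 + 1·2^3 + 0·2^4 = 10.
Error is at bit position 10.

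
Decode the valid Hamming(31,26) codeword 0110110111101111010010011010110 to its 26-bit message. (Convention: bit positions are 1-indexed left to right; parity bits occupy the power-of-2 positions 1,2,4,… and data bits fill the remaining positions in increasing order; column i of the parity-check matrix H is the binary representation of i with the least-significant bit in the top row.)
Parity bits occupy power-of-2 positions; data bits are at positions {3,5,6,7,9,10,11,12,13,14,15,17,18,19,20,21,22,23,24,25,26,27,28,29,30,31} (1-indexed).
Extract: c[3]=1 c[5]=1 c[6]=1 c[7]=0 c[9]=1 c[10]=1 c[11]=1 c[12]=0 c[13]=1 c[14]=1 c[15]=1 c[17]=0 c[18]=1 c[19]=0 c[20]=0 c[21]=1 c[22]=0 c[23]=0 c[24]=1 c[25]=1 c[26]=0 c[27]=1 c[28]=0 c[29]=1 c[30]=1 c[31]=0
Data = 11101110111010010011010110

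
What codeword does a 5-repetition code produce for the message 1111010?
Repeat each bit 5× and concatenate:
1→11111  1→11111  1→11111  1→11111  0→00000  1→11111  0→00000
Codeword = 11111111111111111111000001111100000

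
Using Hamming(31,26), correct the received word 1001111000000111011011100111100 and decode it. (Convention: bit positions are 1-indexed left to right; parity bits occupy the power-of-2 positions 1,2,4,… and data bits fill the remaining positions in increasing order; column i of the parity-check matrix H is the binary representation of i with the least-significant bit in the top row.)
Syndrome s = H · r^T (mod 2), r = 1001111000000111011011100111100:
  s[0] = (1010101010101010101010101010101)·(1001111000000111011011100111100) mod 2 = 1+0+0+0+1+0+1+0+0+0+0+0+0+0+1+0+0+0+1+0+1+0+1+0+0+0+1+0+1+0+0 mod 2 = 1
  s[1] = (0110011001100110011001100110011)·(1001111000000111011011100111100) mod 2 = 0+0+0+0+0+1+1+0+0+0+0+0+0+1+1+0+0+1+1+0+0+1+1+0+0+1+1+0+0+0+0 mod 2 = 0
  s[2] = (0001111000011110000111100001111)·(1001111000000111011011100111100) mod 2 = 0+0+0+1+1+1+1+0+0+0+0+0+0+1+1+0+0+0+0+0+1+1+1+0+0+0+0+1+1+0+0 mod 2 = 1
  s[3] = (0000000111111110000000011111111)·(1001111000000111011011100111100) mod 2 = 0+0+0+0+0+0+0+0+0+0+0+0+0+1+1+0+0+0+0+0+0+0+0+0+0+1+1+1+1+0+0 mod 2 = 0
  s[4] = (0000000000000001111111111111111)·(1001111000000111011011100111100) mod 2 = 0+0+0+0+0+0+0+0+0+0+0+0+0+0+0+1+0+1+1+0+1+1+1+0+0+1+1+1+1+0+0 mod 2 = 0
Syndrome = 10100
Column 5 of H equals this syndrome → error at bit 5 (1-indexed).
Flip bit 5: 1001111000000111011011100111100 → 1001011000000111011011100111100
Extract data bits at positions {3,5,6,7,9,10,11,12,13,14,15,17,18,19,20,21,22,23,24,25,26,27,28,29,30,31}: 00110000011011011100111100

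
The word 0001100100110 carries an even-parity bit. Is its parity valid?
Sum of all bits: 0+0+0+1+1+0+0+1+0+0+1+1+0 = 5; 5 mod 2 = 1. Result is 1 → parity error detected.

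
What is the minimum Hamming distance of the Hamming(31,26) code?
d_min = 3 (every single-error-correcting Hamming code has d_min = 3).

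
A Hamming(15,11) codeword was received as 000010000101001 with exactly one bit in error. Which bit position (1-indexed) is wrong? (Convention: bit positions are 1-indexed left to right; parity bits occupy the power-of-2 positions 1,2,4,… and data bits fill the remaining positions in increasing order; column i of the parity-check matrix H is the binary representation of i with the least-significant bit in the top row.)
Syndrome s = H · r^T (mod 2), r = 000010000101001:
  s[0] = (101010101010101)·(000010000101001) mod 2 = 0+0+0+0+1+0+0+0+0+0+0+0+0+0+1 mod 2 = 0
  s[1] = (011001100110011)·(000010000101001) mod 2 = 0+0+0+0+0+0+0+0+0+1+0+0+0+0+1 mod 2 = 0
  s[2] = (000111100001111)·(000010000101001) mod 2 = 0+0+0+0+1+0+0+0+0+0+0+1+0+0+1 mod 2 = 1
  s[3] = (000000011111111)·(000010000101001) mod 2 = 0+0+0+0+0+0+0+0+0+1+0+1+0+0+1 mod 2 = 1
Syndrome = 0011
Column i of H is the binary representation of i, so the syndrome is the binary index of the flipped bit.
Read s = 0011 with s[0] as LSB: 0·2^0 + 0·2^1 + 1·2^2 + 1·2^3 = 12.
Error is at bit position 12.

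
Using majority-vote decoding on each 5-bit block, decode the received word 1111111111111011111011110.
Split into 5-bit blocks and majority-vote each:
  block 1 = 11111: 5 ones, 0 zeros → 1
  block 2 = 11111: 5 ones, 0 zeros → 1
  block 3 = 11101: 4 ones, 1 zeros → 1
  block 4 = 11110: 4 ones, 1 zeros → 1
  block 5 = 11110: 4 ones, 1 zeros → 1
Decoded = 11111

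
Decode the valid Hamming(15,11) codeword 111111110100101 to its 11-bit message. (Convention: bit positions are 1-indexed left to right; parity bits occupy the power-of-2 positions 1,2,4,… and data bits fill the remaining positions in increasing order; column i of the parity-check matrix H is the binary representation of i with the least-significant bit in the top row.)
Parity bits occupy power-of-2 positions; data bits are at positions {3,5,6,7,9,10,11,12,13,14,15} (1-indexed).
Extract: c[3]=1 c[5]=1 c[6]=1 c[7]=1 c[9]=0 c[10]=1 c[11]=0 c[12]=0 c[13]=1 c[14]=0 c[15]=1
Data = 11110100101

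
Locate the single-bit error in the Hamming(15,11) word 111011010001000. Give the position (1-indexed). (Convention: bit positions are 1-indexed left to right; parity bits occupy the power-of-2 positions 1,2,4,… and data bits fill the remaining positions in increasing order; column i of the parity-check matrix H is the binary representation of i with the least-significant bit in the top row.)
Syndrome s = H · r^T (mod 2), r = 111011010001000:
  s[0] = (101010101010101)·(111011010001000) mod 2 = 1+0+1+0+1+0+0+0+0+0+0+0+0+0+0 mod 2 = 1
  s[1] = (011001100110011)·(111011010001000) mod 2 = 0+1+1+0+0+1+0+0+0+0+0+0+0+0+0 mod 2 = 1
  s[2] = (000111100001111)·(111011010001000) mod 2 = 0+0+0+0+1+1+0+0+0+0+0+1+0+0+0 mod 2 = 1
  s[3] = (000000011111111)·(111011010001000) mod 2 = 0+0+0+0+0+0+0+1+0+0+0+1+0+0+0 mod 2 = 0
Syndrome = 1110
Column i of H is the binary representation of i, so the syndrome is the binary index of the flipped bit.
Read s = 1110 with s[0] as LSB: 1·2^0 + 1·2^1 + 1·2^2 + 0·2^3 = 7.
Error is at bit position 7.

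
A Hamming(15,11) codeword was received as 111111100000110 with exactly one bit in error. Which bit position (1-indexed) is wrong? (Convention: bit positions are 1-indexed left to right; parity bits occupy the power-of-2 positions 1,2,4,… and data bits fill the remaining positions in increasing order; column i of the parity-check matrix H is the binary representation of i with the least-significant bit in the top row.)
Syndrome s = H · r^T (mod 2), r = 111111100000110:
  s[0] = (101010101010101)·(111111100000110) mod 2 = 1+0+1+0+1+0+1+0+0+0+0+0+1+0+0 mod 2 = 1
  s[1] = (011001100110011)·(111111100000110) mod 2 = 0+1+1+0+0+1+1+0+0+0+0+0+0+1+0 mod 2 = 1
  s[2] = (000111100001111)·(111111100000110) mod 2 = 0+0+0+1+1+1+1+0+0+0+0+0+1+1+0 mod 2 = 0
  s[3] = (000000011111111)·(111111100000110) mod 2 = 0+0+0+0+0+0+0+0+0+0+0+0+1+1+0 mod 2 = 0
Syndrome = 1100
Column i of H is the binary representation of i, so the syndrome is the binary index of the flipped bit.
Read s = 1100 with s[0] as LSB: 1·2^0 + 1·2^1 + 0·2^2 + 0·2^3 = 3.
Error is at bit position 3.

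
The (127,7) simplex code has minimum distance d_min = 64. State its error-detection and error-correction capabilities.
Detection only: up to d_min − 1 = 63 errors.
Correction: up to ⌊(d_min − 1)/2⌋ = ⌊63/2⌋ = 31 errors.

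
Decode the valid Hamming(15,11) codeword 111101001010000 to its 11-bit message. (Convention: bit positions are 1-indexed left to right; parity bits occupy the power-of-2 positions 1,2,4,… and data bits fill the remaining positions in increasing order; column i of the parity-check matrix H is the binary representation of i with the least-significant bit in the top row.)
Parity bits occupy power-of-2 positions; data bits are at positions {3,5,6,7,9,10,11,12,13,14,15} (1-indexed).
Extract: c[3]=1 c[5]=0 c[6]=1 c[7]=0 c[9]=1 c[10]=0 c[11]=1 c[12]=0 c[13]=0 c[14]=0 c[15]=0
Data = 10101010000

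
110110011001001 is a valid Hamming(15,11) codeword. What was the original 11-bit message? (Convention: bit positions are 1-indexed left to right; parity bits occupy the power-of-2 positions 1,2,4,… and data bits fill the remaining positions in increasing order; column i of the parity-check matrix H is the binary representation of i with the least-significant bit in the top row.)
Parity bits occupy power-of-2 positions; data bits are at positions {3,5,6,7,9,10,11,12,13,14,15} (1-indexed).
Extract: c[3]=0 c[5]=1 c[6]=0 c[7]=0 c[9]=1 c[10]=0 c[11]=0 c[12]=1 c[13]=0 c[14]=0 c[15]=1
Data = 01001001001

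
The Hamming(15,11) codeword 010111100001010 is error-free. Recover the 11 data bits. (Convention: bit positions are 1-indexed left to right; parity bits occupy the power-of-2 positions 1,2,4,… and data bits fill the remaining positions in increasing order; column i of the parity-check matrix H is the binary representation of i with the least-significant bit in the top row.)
Parity bits occupy power-of-2 positions; data bits are at positions {3,5,6,7,9,10,11,12,13,14,15} (1-indexed).
Extract: c[3]=0 c[5]=1 c[6]=1 c[7]=1 c[9]=0 c[10]=0 c[11]=0 c[12]=1 c[13]=0 c[14]=1 c[15]=0
Data = 01110001010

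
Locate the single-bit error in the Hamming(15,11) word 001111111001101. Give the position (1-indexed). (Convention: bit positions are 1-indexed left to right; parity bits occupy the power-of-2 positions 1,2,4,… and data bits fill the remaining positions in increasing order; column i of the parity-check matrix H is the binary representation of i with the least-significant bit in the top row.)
Syndrome s = H · r^T (mod 2), r = 001111111001101:
  s[0] = (101010101010101)·(001111111001101) mod 2 = 0+0+1+0+1+0+1+0+1+0+0+0+1+0+1 mod 2 = 0
  s[1] = (011001100110011)·(001111111001101) mod 2 = 0+0+1+0+0+1+1+0+0+0+0+0+0+0+1 mod 2 = 0
  s[2] = (000111100001111)·(001111111001101) mod 2 = 0+0+0+1+1+1+1+0+0+0+0+1+1+0+1 mod 2 = 1
  s[3] = (000000011111111)·(001111111001101) mod 2 = 0+0+0+0+0+0+0+1+1+0+0+1+1+0+1 mod 2 = 1
Syndrome = 0011
Column i of H is the binary representation of i, so the syndrome is the binary index of the flipped bit.
Read s = 0011 with s[0] as LSB: 0·2^0 + 0·2^1 + 1·2^2 + 1·2^3 = 12.
Error is at bit position 12.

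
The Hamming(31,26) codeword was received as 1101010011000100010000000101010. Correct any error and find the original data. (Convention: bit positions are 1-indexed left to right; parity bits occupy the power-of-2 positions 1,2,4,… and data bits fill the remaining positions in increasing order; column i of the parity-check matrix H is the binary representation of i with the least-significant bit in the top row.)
Syndrome s = H · r^T (mod 2), r = 1101010011000100010000000101010:
  s[0] = (1010101010101010101010101010101)·(1101010011000100010000000101010) mod 2 = 1+0+0+0+0+0+0+0+1+0+0+0+0+0+0+0+0+0+0+0+0+0+0+0+0+0+0+0+0+0+0 mod 2 = 0
  s[1] = (0110011001100110011001100110011)·(1101010011000100010000000101010) mod 2 = 0+1+0+0+0+1+0+0+0+1+0+0+0+1+0+0+0+1+0+0+0+0+0+0+0+1+0+0+0+1+0 mod 2 = 1
  s[2] = (0001111000011110000111100001111)·(1101010011000100010000000101010) mod 2 = 0+0+0+1+0+1+0+0+0+0+0+0+0+1+0+0+0+0+0+0+0+0+0+0+0+0+0+1+0+1+0 mod 2 = 1
  s[3] = (0000000111111110000000011111111)·(1101010011000100010000000101010) mod 2 = 0+0+0+0+0+0+0+0+1+1+0+0+0+1+0+0+0+0+0+0+0+0+0+0+0+1+0+1+0+1+0 mod 2 = 0
  s[4] = (0000000000000001111111111111111)·(1101010011000100010000000101010) mod 2 = 0+0+0+0+0+0+0+0+0+0+0+0+0+0+0+0+0+1+0+0+0+0+0+0+0+1+0+1+0+1+0 mod 2 = 0
Syndrome = 01100
Column 6 of H equals this syndrome → error at bit 6 (1-indexed).
Flip bit 6: 1101010011000100010000000101010 → 1101000011000100010000000101010
Extract data bits at positions {3,5,6,7,9,10,11,12,13,14,15,17,18,19,20,21,22,23,24,25,26,27,28,29,30,31}: 00001100010010000000101010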